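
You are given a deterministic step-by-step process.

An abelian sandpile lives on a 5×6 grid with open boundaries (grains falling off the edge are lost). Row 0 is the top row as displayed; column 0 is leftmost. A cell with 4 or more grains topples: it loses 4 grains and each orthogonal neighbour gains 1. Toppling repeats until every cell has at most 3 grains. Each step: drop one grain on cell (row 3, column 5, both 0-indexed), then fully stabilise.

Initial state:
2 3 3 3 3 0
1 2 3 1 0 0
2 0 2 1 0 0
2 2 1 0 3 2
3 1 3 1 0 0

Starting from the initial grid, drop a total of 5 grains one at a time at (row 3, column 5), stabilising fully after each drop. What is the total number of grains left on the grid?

t=0: 2 3 3 3 3 0
1 2 3 1 0 0
2 0 2 1 0 0
2 2 1 0 3 2
3 1 3 1 0 0
t=1: 2 3 3 3 3 0
1 2 3 1 0 0
2 0 2 1 0 0
2 2 1 0 3 3
3 1 3 1 0 0
t=2: 2 3 3 3 3 0
1 2 3 1 0 0
2 0 2 1 1 1
2 2 1 1 0 1
3 1 3 1 1 1
t=3: 2 3 3 3 3 0
1 2 3 1 0 0
2 0 2 1 1 1
2 2 1 1 0 2
3 1 3 1 1 1
t=4: 2 3 3 3 3 0
1 2 3 1 0 0
2 0 2 1 1 1
2 2 1 1 0 3
3 1 3 1 1 1
t=5: 2 3 3 3 3 0
1 2 3 1 0 0
2 0 2 1 1 2
2 2 1 1 1 0
3 1 3 1 1 2

47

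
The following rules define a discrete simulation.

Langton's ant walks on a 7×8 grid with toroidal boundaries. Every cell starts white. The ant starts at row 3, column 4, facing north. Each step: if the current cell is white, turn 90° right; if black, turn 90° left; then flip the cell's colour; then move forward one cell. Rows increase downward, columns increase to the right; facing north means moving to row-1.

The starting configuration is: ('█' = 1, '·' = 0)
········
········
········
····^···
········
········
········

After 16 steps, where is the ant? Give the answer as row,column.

[0] ········
········
········
····^···
········
········
········
[1] ········
········
········
····█>··
········
········
········
[2] ········
········
········
····██··
·····v··
········
········
[3] ········
········
········
····██··
····<█··
········
········
[4] ········
········
········
····^█··
····██··
········
········
[5] ········
········
········
···<·█··
····██··
········
········
[6] ········
········
···^····
···█·█··
····██··
········
········
[7] ········
········
···█>···
···█·█··
····██··
········
········
[8] ········
········
···██···
···█v█··
····██··
········
········
[9] ········
········
···██···
···<██··
····██··
········
········
[10] ········
········
···██···
····██··
···v██··
········
········
[11] ········
········
···██···
····██··
··<███··
········
········
[12] ········
········
···██···
··^·██··
··████··
········
········
[13] ········
········
···██···
··█>██··
··████··
········
········
[14] ········
········
···██···
··████··
··█v██··
········
········
[15] ········
········
···██···
··████··
··█·>█··
········
········
[16] ········
········
···██···
··██^█··
··█··█··
········
········

3,4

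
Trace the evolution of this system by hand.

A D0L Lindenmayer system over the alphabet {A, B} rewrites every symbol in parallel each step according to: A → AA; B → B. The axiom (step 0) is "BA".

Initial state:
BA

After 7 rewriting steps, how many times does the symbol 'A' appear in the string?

0) BA
1) BAA
2) BAAAA
3) BAAAAAAAA
4) BAAAAAAAAAAAAAAAA
5) BAAAAAAAAAAAAAAAAAAAAAAAAAAAAAAAA
6) BAAAAAAAAAAAAAAAAAAAAAAAAAAAAAAAAAAAAAAAAAAAAAAAAAAAAAAAAAAAAAAAA
7) BAAAAAAAAAAAAAAAAAAAAAAAAAAAAAAAAAAAAAAAAAAAAAAAAAAAAAAAAA…AAAAAAAAAAAAAAAAAAAAAAAAAAAAAAAAAAAAAAAAAAAAAAAAAAAAAAAAAA  (len 129)

128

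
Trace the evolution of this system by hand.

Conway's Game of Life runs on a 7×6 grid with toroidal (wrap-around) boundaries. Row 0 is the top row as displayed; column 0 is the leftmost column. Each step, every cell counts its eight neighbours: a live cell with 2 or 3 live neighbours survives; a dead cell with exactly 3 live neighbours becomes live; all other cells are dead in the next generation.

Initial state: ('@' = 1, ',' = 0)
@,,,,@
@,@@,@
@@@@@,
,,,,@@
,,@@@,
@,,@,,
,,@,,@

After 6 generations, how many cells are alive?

gen 0: @,,,,@
@,@@,@
@@@@@,
,,,,@@
,,@@@,
@,,@,,
,,@,,@
gen 1: ,,@@,,
,,,,,,
,,,,,,
@,,,,,
,,@,,,
,@,,,@
,@,,@@
gen 2: ,,@@@,
,,,,,,
,,,,,,
,,,,,,
@@,,,,
,@@,@@
,@,@@@
gen 3: ,,@,,@
,,,@,,
,,,,,,
,,,,,,
@@@,,@
,,,,,,
,@,,,,
gen 4: ,,@,,,
,,,,,,
,,,,,,
@@,,,,
@@,,,,
,,@,,,
,,,,,,
gen 5: ,,,,,,
,,,,,,
,,,,,,
@@,,,,
@,@,,,
,@,,,,
,,,,,,
gen 6: ,,,,,,
,,,,,,
,,,,,,
@@,,,,
@,@,,,
,@,,,,
,,,,,,

5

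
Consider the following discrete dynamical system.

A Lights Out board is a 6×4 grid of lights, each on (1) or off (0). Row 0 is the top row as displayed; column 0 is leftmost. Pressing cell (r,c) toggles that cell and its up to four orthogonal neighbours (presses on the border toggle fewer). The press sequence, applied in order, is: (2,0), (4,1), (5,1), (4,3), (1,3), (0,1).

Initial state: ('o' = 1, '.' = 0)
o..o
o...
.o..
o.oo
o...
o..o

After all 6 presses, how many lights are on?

11

k=0  o..o
o...
.o..
o.oo
o...
o..o
k=1  o..o
....
o...
..oo
o...
o..o
k=2  o..o
....
o...
.ooo
.oo.
oo.o
k=3  o..o
....
o...
.ooo
..o.
..oo
k=4  o..o
....
o...
.oo.
...o
..o.
k=5  o...
..oo
o..o
.oo.
...o
..o.
k=6  .oo.
.ooo
o..o
.oo.
...o
..o.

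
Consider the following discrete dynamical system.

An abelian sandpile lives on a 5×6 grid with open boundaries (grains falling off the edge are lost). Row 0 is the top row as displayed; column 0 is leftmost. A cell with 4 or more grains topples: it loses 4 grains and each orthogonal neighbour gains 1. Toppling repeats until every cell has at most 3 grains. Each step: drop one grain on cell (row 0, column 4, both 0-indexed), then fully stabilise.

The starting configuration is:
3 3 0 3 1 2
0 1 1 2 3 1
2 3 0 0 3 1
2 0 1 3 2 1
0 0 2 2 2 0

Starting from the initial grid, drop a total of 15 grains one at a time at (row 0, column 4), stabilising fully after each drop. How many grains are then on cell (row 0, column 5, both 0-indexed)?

0

[0] 3 3 0 3 1 2
0 1 1 2 3 1
2 3 0 0 3 1
2 0 1 3 2 1
0 0 2 2 2 0
[1] 3 3 0 3 2 2
0 1 1 2 3 1
2 3 0 0 3 1
2 0 1 3 2 1
0 0 2 2 2 0
[2] 3 3 0 3 3 2
0 1 1 2 3 1
2 3 0 0 3 1
2 0 1 3 2 1
0 0 2 2 2 0
[3] 3 3 1 1 2 3
0 1 2 0 2 2
2 3 0 2 0 2
2 0 1 3 3 1
0 0 2 2 2 0
[4] 3 3 1 1 3 3
0 1 2 0 2 2
2 3 0 2 0 2
2 0 1 3 3 1
0 0 2 2 2 0
[5] 3 3 1 2 1 0
0 1 2 0 3 3
2 3 0 2 0 2
2 0 1 3 3 1
0 0 2 2 2 0
[6] 3 3 1 2 2 0
0 1 2 0 3 3
2 3 0 2 0 2
2 0 1 3 3 1
0 0 2 2 2 0
[7] 3 3 1 2 3 0
0 1 2 0 3 3
2 3 0 2 0 2
2 0 1 3 3 1
0 0 2 2 2 0
[8] 3 3 1 3 1 2
0 1 2 1 1 0
2 3 0 2 1 3
2 0 1 3 3 1
0 0 2 2 2 0
[9] 3 3 1 3 2 2
0 1 2 1 1 0
2 3 0 2 1 3
2 0 1 3 3 1
0 0 2 2 2 0
[10] 3 3 1 3 3 2
0 1 2 1 1 0
2 3 0 2 1 3
2 0 1 3 3 1
0 0 2 2 2 0
[11] 3 3 2 0 1 3
0 1 2 2 2 0
2 3 0 2 1 3
2 0 1 3 3 1
0 0 2 2 2 0
[12] 3 3 2 0 2 3
0 1 2 2 2 0
2 3 0 2 1 3
2 0 1 3 3 1
0 0 2 2 2 0
[13] 3 3 2 0 3 3
0 1 2 2 2 0
2 3 0 2 1 3
2 0 1 3 3 1
0 0 2 2 2 0
[14] 3 3 2 1 1 0
0 1 2 2 3 1
2 3 0 2 1 3
2 0 1 3 3 1
0 0 2 2 2 0
[15] 3 3 2 1 2 0
0 1 2 2 3 1
2 3 0 2 1 3
2 0 1 3 3 1
0 0 2 2 2 0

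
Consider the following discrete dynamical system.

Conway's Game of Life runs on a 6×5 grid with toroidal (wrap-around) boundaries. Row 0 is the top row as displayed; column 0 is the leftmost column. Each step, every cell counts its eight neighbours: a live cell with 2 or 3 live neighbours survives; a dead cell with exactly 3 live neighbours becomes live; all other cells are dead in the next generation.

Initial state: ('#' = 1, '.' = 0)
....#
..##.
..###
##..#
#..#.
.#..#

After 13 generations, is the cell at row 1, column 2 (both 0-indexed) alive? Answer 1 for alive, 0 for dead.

k=0  ....#
..##.
..###
##..#
#..#.
.#..#
k=1  #.#.#
..#..
.....
.#...
..##.
...##
k=2  ###.#
.#.#.
.....
..#..
..###
##...
k=3  ...##
.#.##
..#..
..#..
#.###
.....
k=4  #.###
#...#
.##..
..#.#
.####
#.#..
k=5  ..#..
.....
.##.#
....#
....#
.....
k=6  .....
.###.
#..#.
....#
.....
.....
k=7  ..#..
.####
##.#.
....#
.....
.....
k=8  .##..
....#
.#...
#...#
.....
.....
k=9  .....
###..
....#
#....
.....
.....
k=10  .#...
##...
....#
.....
.....
.....
k=11  ##...
##...
#....
.....
.....
.....
k=12  ##...
....#
##...
.....
.....
.....
k=13  #....
....#
#....
.....
.....
.....

0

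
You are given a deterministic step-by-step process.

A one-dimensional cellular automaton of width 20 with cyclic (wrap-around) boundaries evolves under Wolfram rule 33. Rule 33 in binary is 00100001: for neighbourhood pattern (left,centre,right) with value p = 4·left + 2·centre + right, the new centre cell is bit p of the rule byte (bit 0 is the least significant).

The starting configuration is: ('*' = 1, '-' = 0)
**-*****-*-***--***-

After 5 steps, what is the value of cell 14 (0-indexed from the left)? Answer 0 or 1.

0

t=0: **-*****-*-***--***-
t=1: --*-----*-*--------*
t=2: ----***--*--******--
t=3: ***----------------*
t=4: ----**************--
t=5: ***----------------*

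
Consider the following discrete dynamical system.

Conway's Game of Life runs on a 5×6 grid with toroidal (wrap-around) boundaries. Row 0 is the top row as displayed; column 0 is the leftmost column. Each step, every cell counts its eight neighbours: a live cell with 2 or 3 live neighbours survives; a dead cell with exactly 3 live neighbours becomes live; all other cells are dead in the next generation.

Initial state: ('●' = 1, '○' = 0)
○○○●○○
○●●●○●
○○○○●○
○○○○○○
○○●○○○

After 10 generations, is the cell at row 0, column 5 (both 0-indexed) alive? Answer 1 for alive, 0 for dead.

[0] ○○○●○○
○●●●○●
○○○○●○
○○○○○○
○○●○○○
[1] ○●○●●○
○○●●○○
○○●●●○
○○○○○○
○○○○○○
[2] ○○○●●○
○●○○○○
○○●○●○
○○○●○○
○○○○○○
[3] ○○○○○○
○○●○●○
○○●●○○
○○○●○○
○○○●●○
[4] ○○○○●○
○○●○○○
○○●○●○
○○○○○○
○○○●●○
[5] ○○○○●○
○○○○○○
○○○●○○
○○○○●○
○○○●●○
[6] ○○○●●○
○○○○○○
○○○○○○
○○○○●○
○○○●●●
[7] ○○○●○●
○○○○○○
○○○○○○
○○○●●●
○○○○○●
[8] ○○○○●○
○○○○○○
○○○○●○
○○○○●●
●○○●○●
[9] ○○○○●●
○○○○○○
○○○○●●
●○○●○○
●○○●○○
[10] ○○○○●●
○○○○○○
○○○○●●
●○○●○○
●○○●○○

1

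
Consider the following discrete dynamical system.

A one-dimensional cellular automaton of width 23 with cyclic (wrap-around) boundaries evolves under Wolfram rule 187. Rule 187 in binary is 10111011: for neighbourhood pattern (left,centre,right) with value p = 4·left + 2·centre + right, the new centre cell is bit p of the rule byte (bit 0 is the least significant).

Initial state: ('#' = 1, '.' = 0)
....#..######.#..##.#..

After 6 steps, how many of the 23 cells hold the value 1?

t=0: ....#..######.#..##.#..
t=1: ####.#######.#.###.#.##
t=2: ###.#######.#.###.#.###
t=3: ##.#######.#.###.#.####
t=4: #.#######.#.###.#.#####
t=5: .#######.#.###.#.######
t=6: #######.#.###.#.######.

18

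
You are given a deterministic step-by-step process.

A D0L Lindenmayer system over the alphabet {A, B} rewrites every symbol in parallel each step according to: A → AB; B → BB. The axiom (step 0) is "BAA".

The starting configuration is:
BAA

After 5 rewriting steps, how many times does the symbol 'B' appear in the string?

94

[0] BAA
[1] BBABAB
[2] BBBBABBBABBB
[3] BBBBBBBBABBBBBBBABBBBBBB
[4] BBBBBBBBBBBBBBBBABBBBBBBBBBBBBBBABBBBBBBBBBBBBBB
[5] BBBBBBBBBBBBBBBBBBBBBBBBBBBBBBBBABBBBBBBBBBBBBBBBBBBBBBBBBBBBBBBABBBBBBBBBBBBBBBBBBBBBBBBBBBBBBB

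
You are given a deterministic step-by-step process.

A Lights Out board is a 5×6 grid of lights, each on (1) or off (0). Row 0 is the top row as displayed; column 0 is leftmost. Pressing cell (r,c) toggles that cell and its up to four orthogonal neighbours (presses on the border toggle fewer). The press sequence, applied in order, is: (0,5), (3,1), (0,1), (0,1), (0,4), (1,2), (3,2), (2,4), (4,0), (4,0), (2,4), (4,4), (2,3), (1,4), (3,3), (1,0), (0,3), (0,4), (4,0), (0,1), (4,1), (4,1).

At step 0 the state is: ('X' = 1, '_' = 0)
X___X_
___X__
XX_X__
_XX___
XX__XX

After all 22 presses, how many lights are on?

16

k=0  X___X_
___X__
XX_X__
_XX___
XX__XX
k=1  X____X
___X_X
XX_X__
_XX___
XX__XX
k=2  X____X
___X_X
X__X__
X_____
X___XX
k=3  _XX__X
_X_X_X
X__X__
X_____
X___XX
k=4  X____X
___X_X
X__X__
X_____
X___XX
k=5  X__XX_
___XXX
X__X__
X_____
X___XX
k=6  X_XXX_
_XX_XX
X_XX__
X_____
X___XX
k=7  X_XXX_
_XX_XX
X__X__
XXXX__
X_X_XX
k=8  X_XXX_
_XX__X
X___XX
XXXXX_
X_X_XX
k=9  X_XXX_
_XX__X
X___XX
_XXXX_
_XX_XX
k=10  X_XXX_
_XX__X
X___XX
XXXXX_
X_X_XX
k=11  X_XXX_
_XX_XX
X__X__
XXXX__
X_X_XX
k=12  X_XXX_
_XX_XX
X__X__
XXXXX_
X_XX__
k=13  X_XXX_
_XXXXX
X_X_X_
XXX_X_
X_XX__
k=14  X_XX__
_XX___
X_X___
XXX_X_
X_XX__
k=15  X_XX__
_XX___
X_XX__
XX_X__
X_X___
k=16  __XX__
X_X___
__XX__
XX_X__
X_X___
k=17  ____X_
X_XX__
__XX__
XX_X__
X_X___
k=18  ___X_X
X_XXX_
__XX__
XX_X__
X_X___
k=19  ___X_X
X_XXX_
__XX__
_X_X__
_XX___
k=20  XXXX_X
XXXXX_
__XX__
_X_X__
_XX___
k=21  XXXX_X
XXXXX_
__XX__
___X__
X_____
k=22  XXXX_X
XXXXX_
__XX__
_X_X__
_XX___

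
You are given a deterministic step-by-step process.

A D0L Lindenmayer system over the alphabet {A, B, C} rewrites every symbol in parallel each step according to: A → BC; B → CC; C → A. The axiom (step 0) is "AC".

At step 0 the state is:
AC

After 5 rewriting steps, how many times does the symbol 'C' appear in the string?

step 0: AC
step 1: BCA
step 2: CCABC
step 3: AABCCCA
step 4: BCBCCCAAABC
step 5: CCACCAAABCBCBCCCA

9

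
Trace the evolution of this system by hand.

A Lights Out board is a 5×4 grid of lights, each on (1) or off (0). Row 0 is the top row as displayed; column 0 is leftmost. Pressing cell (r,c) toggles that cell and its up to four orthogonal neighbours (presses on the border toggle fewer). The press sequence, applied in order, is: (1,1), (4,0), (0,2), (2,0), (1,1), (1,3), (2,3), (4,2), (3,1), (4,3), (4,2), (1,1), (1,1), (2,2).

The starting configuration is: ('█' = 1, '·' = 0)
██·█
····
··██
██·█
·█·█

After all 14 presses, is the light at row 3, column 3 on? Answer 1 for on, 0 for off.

1

step 0: ██·█
····
··██
██·█
·█·█
step 1: █··█
███·
·███
██·█
·█·█
step 2: █··█
███·
·███
·█·█
█··█
step 3: ███·
██··
·███
·█·█
█··█
step 4: ███·
·█··
█·██
██·█
█··█
step 5: █·█·
█·█·
████
██·█
█··█
step 6: █·██
█··█
███·
██·█
█··█
step 7: █·██
█···
██·█
██··
█··█
step 8: █·██
█···
██·█
███·
███·
step 9: █·██
█···
█··█
····
█·█·
step 10: █·██
█···
█··█
···█
█··█
step 11: █·██
█···
█··█
··██
███·
step 12: ████
·██·
██·█
··██
███·
step 13: █·██
█···
█··█
··██
███·
step 14: █·██
█·█·
███·
···█
███·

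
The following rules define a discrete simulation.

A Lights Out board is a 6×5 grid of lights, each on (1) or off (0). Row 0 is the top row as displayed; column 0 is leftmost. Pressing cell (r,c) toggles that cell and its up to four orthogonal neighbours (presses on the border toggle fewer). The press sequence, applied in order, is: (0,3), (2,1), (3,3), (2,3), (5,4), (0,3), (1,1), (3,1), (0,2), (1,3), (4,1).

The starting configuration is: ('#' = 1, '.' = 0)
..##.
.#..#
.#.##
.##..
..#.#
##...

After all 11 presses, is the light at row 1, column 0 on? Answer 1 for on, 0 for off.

1

[0] ..##.
.#..#
.#.##
.##..
..#.#
##...
[1] ....#
.#.##
.#.##
.##..
..#.#
##...
[2] ....#
...##
#.###
..#..
..#.#
##...
[3] ....#
...##
#.#.#
...##
..###
##...
[4] ....#
....#
#..#.
....#
..###
##...
[5] ....#
....#
#..#.
....#
..##.
##.##
[6] ..##.
...##
#..#.
....#
..##.
##.##
[7] .###.
#####
##.#.
....#
..##.
##.##
[8] .###.
#####
#..#.
###.#
.###.
##.##
[9] .....
##.##
#..#.
###.#
.###.
##.##
[10] ...#.
###..
#....
###.#
.###.
##.##
[11] ...#.
###..
#....
#.#.#
#..#.
#..##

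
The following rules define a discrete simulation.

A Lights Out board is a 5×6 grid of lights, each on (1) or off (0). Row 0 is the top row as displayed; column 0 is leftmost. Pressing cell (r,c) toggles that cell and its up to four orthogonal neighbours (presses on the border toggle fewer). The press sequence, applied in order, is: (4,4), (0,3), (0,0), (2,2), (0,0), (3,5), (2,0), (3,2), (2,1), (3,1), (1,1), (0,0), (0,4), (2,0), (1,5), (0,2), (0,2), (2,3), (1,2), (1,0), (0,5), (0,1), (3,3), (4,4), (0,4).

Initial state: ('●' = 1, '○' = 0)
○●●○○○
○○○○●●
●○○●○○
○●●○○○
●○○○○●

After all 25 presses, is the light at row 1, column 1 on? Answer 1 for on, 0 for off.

1

t=0: ○●●○○○
○○○○●●
●○○●○○
○●●○○○
●○○○○●
t=1: ○●●○○○
○○○○●●
●○○●○○
○●●○●○
●○○●●○
t=2: ○●○●●○
○○○●●●
●○○●○○
○●●○●○
●○○●●○
t=3: ●○○●●○
●○○●●●
●○○●○○
○●●○●○
●○○●●○
t=4: ●○○●●○
●○●●●●
●●●○○○
○●○○●○
●○○●●○
t=5: ○●○●●○
○○●●●●
●●●○○○
○●○○●○
●○○●●○
t=6: ○●○●●○
○○●●●●
●●●○○●
○●○○○●
●○○●●●
t=7: ○●○●●○
●○●●●●
○○●○○●
●●○○○●
●○○●●●
t=8: ○●○●●○
●○●●●●
○○○○○●
●○●●○●
●○●●●●
t=9: ○●○●●○
●●●●●●
●●●○○●
●●●●○●
●○●●●●
t=10: ○●○●●○
●●●●●●
●○●○○●
○○○●○●
●●●●●●
t=11: ○○○●●○
○○○●●●
●●●○○●
○○○●○●
●●●●●●
t=12: ●●○●●○
●○○●●●
●●●○○●
○○○●○●
●●●●●●
t=13: ●●○○○●
●○○●○●
●●●○○●
○○○●○●
●●●●●●
t=14: ●●○○○●
○○○●○●
○○●○○●
●○○●○●
●●●●●●
t=15: ●●○○○○
○○○●●○
○○●○○○
●○○●○●
●●●●●●
t=16: ●○●●○○
○○●●●○
○○●○○○
●○○●○●
●●●●●●
t=17: ●●○○○○
○○○●●○
○○●○○○
●○○●○●
●●●●●●
t=18: ●●○○○○
○○○○●○
○○○●●○
●○○○○●
●●●●●●
t=19: ●●●○○○
○●●●●○
○○●●●○
●○○○○●
●●●●●●
t=20: ○●●○○○
●○●●●○
●○●●●○
●○○○○●
●●●●●●
t=21: ○●●○●●
●○●●●●
●○●●●○
●○○○○●
●●●●●●
t=22: ●○○○●●
●●●●●●
●○●●●○
●○○○○●
●●●●●●
t=23: ●○○○●●
●●●●●●
●○●○●○
●○●●●●
●●●○●●
t=24: ●○○○●●
●●●●●●
●○●○●○
●○●●○●
●●●●○○
t=25: ●○○●○○
●●●●○●
●○●○●○
●○●●○●
●●●●○○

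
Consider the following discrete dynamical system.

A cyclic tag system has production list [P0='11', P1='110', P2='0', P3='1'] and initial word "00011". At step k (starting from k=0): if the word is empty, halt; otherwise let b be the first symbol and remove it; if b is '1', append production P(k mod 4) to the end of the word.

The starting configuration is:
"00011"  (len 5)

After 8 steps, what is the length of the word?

5

k=0  "00011"  (len 5)
k=1  "0011"  (len 4)
k=2  "011"  (len 3)
k=3  "11"  (len 2)
k=4  "11"  (len 2)
k=5  "111"  (len 3)
k=6  "11110"  (len 5)
k=7  "11100"  (len 5)
k=8  "11001"  (len 5)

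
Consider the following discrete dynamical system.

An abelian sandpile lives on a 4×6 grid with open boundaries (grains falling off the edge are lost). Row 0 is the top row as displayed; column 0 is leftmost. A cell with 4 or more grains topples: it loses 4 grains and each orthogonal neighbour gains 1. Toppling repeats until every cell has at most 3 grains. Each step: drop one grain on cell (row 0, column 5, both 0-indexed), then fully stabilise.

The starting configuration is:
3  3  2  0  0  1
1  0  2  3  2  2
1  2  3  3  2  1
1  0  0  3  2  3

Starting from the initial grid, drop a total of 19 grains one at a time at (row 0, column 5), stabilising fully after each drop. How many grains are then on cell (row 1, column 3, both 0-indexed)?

0) 3  3  2  0  0  1
1  0  2  3  2  2
1  2  3  3  2  1
1  0  0  3  2  3
1) 3  3  2  0  0  2
1  0  2  3  2  2
1  2  3  3  2  1
1  0  0  3  2  3
2) 3  3  2  0  0  3
1  0  2  3  2  2
1  2  3  3  2  1
1  0  0  3  2  3
3) 3  3  2  0  1  0
1  0  2  3  2  3
1  2  3  3  2  1
1  0  0  3  2  3
4) 3  3  2  0  1  1
1  0  2  3  2  3
1  2  3  3  2  1
1  0  0  3  2  3
5) 3  3  2  0  1  2
1  0  2  3  2  3
1  2  3  3  2  1
1  0  0  3  2  3
6) 3  3  2  0  1  3
1  0  2  3  2  3
1  2  3  3  2  1
1  0  0  3  2  3
7) 3  3  2  0  2  1
1  0  2  3  3  0
1  2  3  3  2  2
1  0  0  3  2  3
8) 3  3  2  0  2  2
1  0  2  3  3  0
1  2  3  3  2  2
1  0  0  3  2  3
9) 3  3  2  0  2  3
1  0  2  3  3  0
1  2  3  3  2  2
1  0  0  3  2  3
10) 3  3  2  0  3  0
1  0  2  3  3  1
1  2  3  3  2  2
1  0  0  3  2  3
11) 3  3  2  0  3  1
1  0  2  3  3  1
1  2  3  3  2  2
1  0  0  3  2  3
12) 3  3  2  0  3  2
1  0  2  3  3  1
1  2  3  3  2  2
1  0  0  3  2  3
13) 3  3  2  0  3  3
1  0  2  3  3  1
1  2  3  3  2  2
1  0  0  3  2  3
14) 3  3  3  2  1  2
1  1  0  2  3  0
1  3  1  3  2  1
1  0  2  1  1  1
15) 3  3  3  2  1  3
1  1  0  2  3  0
1  3  1  3  2  1
1  0  2  1  1  1
16) 3  3  3  2  2  0
1  1  0  2  3  1
1  3  1  3  2  1
1  0  2  1  1  1
17) 3  3  3  2  2  1
1  1  0  2  3  1
1  3  1  3  2  1
1  0  2  1  1  1
18) 3  3  3  2  2  2
1  1  0  2  3  1
1  3  1  3  2  1
1  0  2  1  1  1
19) 3  3  3  2  2  3
1  1  0  2  3  1
1  3  1  3  2  1
1  0  2  1  1  1

2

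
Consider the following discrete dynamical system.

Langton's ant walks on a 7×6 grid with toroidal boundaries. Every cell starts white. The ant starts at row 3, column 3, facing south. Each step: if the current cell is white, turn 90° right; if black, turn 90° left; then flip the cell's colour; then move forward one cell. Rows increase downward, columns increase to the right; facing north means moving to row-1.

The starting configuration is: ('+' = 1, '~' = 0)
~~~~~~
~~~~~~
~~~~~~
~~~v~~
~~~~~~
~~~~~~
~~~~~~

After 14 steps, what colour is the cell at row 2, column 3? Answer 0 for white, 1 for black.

t=0: ~~~~~~
~~~~~~
~~~~~~
~~~v~~
~~~~~~
~~~~~~
~~~~~~
t=1: ~~~~~~
~~~~~~
~~~~~~
~~<+~~
~~~~~~
~~~~~~
~~~~~~
t=2: ~~~~~~
~~~~~~
~~^~~~
~~++~~
~~~~~~
~~~~~~
~~~~~~
t=3: ~~~~~~
~~~~~~
~~+>~~
~~++~~
~~~~~~
~~~~~~
~~~~~~
t=4: ~~~~~~
~~~~~~
~~++~~
~~+v~~
~~~~~~
~~~~~~
~~~~~~
t=5: ~~~~~~
~~~~~~
~~++~~
~~+~>~
~~~~~~
~~~~~~
~~~~~~
t=6: ~~~~~~
~~~~~~
~~++~~
~~+~+~
~~~~v~
~~~~~~
~~~~~~
t=7: ~~~~~~
~~~~~~
~~++~~
~~+~+~
~~~<+~
~~~~~~
~~~~~~
t=8: ~~~~~~
~~~~~~
~~++~~
~~+^+~
~~~++~
~~~~~~
~~~~~~
t=9: ~~~~~~
~~~~~~
~~++~~
~~++>~
~~~++~
~~~~~~
~~~~~~
t=10: ~~~~~~
~~~~~~
~~++^~
~~++~~
~~~++~
~~~~~~
~~~~~~
t=11: ~~~~~~
~~~~~~
~~+++>
~~++~~
~~~++~
~~~~~~
~~~~~~
t=12: ~~~~~~
~~~~~~
~~++++
~~++~v
~~~++~
~~~~~~
~~~~~~
t=13: ~~~~~~
~~~~~~
~~++++
~~++<+
~~~++~
~~~~~~
~~~~~~
t=14: ~~~~~~
~~~~~~
~~++^+
~~++++
~~~++~
~~~~~~
~~~~~~

1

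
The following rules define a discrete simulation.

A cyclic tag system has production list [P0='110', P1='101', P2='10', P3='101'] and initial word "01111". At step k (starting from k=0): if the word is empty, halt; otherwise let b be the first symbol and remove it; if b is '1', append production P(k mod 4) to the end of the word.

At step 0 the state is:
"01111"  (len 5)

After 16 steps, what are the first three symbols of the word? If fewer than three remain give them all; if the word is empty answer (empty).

101

k=0  "01111"  (len 5)
k=1  "1111"  (len 4)
k=2  "111101"  (len 6)
k=3  "1110110"  (len 7)
k=4  "110110101"  (len 9)
k=5  "10110101110"  (len 11)
k=6  "0110101110101"  (len 13)
k=7  "110101110101"  (len 12)
k=8  "10101110101101"  (len 14)
k=9  "0101110101101110"  (len 16)
k=10  "101110101101110"  (len 15)
k=11  "0111010110111010"  (len 16)
k=12  "111010110111010"  (len 15)
k=13  "11010110111010110"  (len 17)
k=14  "1010110111010110101"  (len 19)
k=15  "01011011101011010110"  (len 20)
k=16  "1011011101011010110"  (len 19)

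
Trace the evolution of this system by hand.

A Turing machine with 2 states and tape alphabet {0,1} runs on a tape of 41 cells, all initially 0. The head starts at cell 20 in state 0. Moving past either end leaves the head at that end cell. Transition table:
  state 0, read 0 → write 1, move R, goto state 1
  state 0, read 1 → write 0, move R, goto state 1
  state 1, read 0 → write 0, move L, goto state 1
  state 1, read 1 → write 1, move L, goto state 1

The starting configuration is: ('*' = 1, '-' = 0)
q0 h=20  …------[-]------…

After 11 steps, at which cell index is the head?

11

step 0: q0 h=20  …------[-]------…
step 1: q1 h=21  …-----*[-]------…
step 2: q1 h=20  …------[*]------…
step 3: q1 h=19  …------[-]*-----…
step 4: q1 h=18  …------[-]-*----…
step 5: q1 h=17  …------[-]--*---…
step 6: q1 h=16  …------[-]---*--…
step 7: q1 h=15  …------[-]----*-…
step 8: q1 h=14  …------[-]-----*…
step 9: q1 h=13  …------[-]------…
step 10: q1 h=12  …------[-]------…
step 11: q1 h=11  …------[-]------…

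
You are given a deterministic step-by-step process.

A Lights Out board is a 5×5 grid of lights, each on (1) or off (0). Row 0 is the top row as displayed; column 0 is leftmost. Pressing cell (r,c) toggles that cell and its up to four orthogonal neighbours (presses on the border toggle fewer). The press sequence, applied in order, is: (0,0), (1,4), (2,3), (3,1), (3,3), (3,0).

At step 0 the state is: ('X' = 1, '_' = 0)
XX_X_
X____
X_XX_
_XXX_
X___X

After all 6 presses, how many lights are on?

12

0) XX_X_
X____
X_XX_
_XXX_
X___X
1) ___X_
_____
X_XX_
_XXX_
X___X
2) ___XX
___XX
X_XXX
_XXX_
X___X
3) ___XX
____X
X____
_XX__
X___X
4) ___XX
____X
XX___
X____
XX__X
5) ___XX
____X
XX_X_
X_XXX
XX_XX
6) ___XX
____X
_X_X_
_XXXX
_X_XX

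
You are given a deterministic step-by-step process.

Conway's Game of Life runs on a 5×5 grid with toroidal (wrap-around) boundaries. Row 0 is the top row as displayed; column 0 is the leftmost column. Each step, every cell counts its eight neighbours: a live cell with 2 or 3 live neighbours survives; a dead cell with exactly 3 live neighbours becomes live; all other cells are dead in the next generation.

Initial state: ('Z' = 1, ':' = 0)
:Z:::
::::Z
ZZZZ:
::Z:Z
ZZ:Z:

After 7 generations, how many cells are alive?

step 0: :Z:::
::::Z
ZZZZ:
::Z:Z
ZZ:Z:
step 1: :ZZ:Z
:::ZZ
ZZZ::
:::::
ZZ:ZZ
step 2: :Z:::
::::Z
ZZZZZ
:::Z:
:Z:ZZ
step 3: ::ZZZ
::::Z
ZZZ::
:::::
Z::ZZ
step 4: ::Z::
::::Z
ZZ:::
::ZZ:
Z:Z::
step 5: :Z:Z:
ZZ:::
ZZZZZ
Z:ZZZ
::Z::
step 6: ZZ:::
:::::
:::::
:::::
Z::::
step 7: ZZ:::
:::::
:::::
:::::
ZZ:::

4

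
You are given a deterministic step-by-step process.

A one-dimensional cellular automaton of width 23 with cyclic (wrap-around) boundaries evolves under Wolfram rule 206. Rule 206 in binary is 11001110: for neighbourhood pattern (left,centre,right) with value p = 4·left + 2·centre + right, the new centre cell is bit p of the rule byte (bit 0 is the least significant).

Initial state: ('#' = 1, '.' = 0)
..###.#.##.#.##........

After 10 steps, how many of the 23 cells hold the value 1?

18

[0] ..###.#.##.#.##........
[1] .####.#.##.#.##........
[2] #####.#.##.#.##........
[3] #####.#.##.#.##.......#
[4] #####.#.##.#.##......##
[5] #####.#.##.#.##.....###
[6] #####.#.##.#.##....####
[7] #####.#.##.#.##...#####
[8] #####.#.##.#.##..######
[9] #####.#.##.#.##.#######
[10] #####.#.##.#.##.#######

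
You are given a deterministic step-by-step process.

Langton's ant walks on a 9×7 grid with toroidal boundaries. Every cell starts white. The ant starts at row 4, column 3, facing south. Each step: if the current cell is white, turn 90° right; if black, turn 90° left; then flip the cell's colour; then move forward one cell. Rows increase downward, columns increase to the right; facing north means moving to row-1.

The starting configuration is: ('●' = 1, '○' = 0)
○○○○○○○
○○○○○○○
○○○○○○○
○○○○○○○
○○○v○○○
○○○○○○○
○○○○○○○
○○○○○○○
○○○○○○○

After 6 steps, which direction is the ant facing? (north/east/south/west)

south

gen 0: ○○○○○○○
○○○○○○○
○○○○○○○
○○○○○○○
○○○v○○○
○○○○○○○
○○○○○○○
○○○○○○○
○○○○○○○
gen 1: ○○○○○○○
○○○○○○○
○○○○○○○
○○○○○○○
○○<●○○○
○○○○○○○
○○○○○○○
○○○○○○○
○○○○○○○
gen 2: ○○○○○○○
○○○○○○○
○○○○○○○
○○^○○○○
○○●●○○○
○○○○○○○
○○○○○○○
○○○○○○○
○○○○○○○
gen 3: ○○○○○○○
○○○○○○○
○○○○○○○
○○●>○○○
○○●●○○○
○○○○○○○
○○○○○○○
○○○○○○○
○○○○○○○
gen 4: ○○○○○○○
○○○○○○○
○○○○○○○
○○●●○○○
○○●v○○○
○○○○○○○
○○○○○○○
○○○○○○○
○○○○○○○
gen 5: ○○○○○○○
○○○○○○○
○○○○○○○
○○●●○○○
○○●○>○○
○○○○○○○
○○○○○○○
○○○○○○○
○○○○○○○
gen 6: ○○○○○○○
○○○○○○○
○○○○○○○
○○●●○○○
○○●○●○○
○○○○v○○
○○○○○○○
○○○○○○○
○○○○○○○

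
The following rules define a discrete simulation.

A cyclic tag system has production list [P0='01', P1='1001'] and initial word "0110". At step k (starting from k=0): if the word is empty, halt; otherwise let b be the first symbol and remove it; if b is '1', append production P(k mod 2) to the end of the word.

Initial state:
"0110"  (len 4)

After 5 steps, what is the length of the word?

t=0: "0110"  (len 4)
t=1: "110"  (len 3)
t=2: "101001"  (len 6)
t=3: "0100101"  (len 7)
t=4: "100101"  (len 6)
t=5: "0010101"  (len 7)

7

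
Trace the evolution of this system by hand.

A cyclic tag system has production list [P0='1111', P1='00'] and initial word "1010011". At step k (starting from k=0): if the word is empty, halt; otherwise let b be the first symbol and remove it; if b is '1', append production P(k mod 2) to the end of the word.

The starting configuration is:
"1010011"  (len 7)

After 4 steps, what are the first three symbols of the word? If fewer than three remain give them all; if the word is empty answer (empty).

011

k=0  "1010011"  (len 7)
k=1  "0100111111"  (len 10)
k=2  "100111111"  (len 9)
k=3  "001111111111"  (len 12)
k=4  "01111111111"  (len 11)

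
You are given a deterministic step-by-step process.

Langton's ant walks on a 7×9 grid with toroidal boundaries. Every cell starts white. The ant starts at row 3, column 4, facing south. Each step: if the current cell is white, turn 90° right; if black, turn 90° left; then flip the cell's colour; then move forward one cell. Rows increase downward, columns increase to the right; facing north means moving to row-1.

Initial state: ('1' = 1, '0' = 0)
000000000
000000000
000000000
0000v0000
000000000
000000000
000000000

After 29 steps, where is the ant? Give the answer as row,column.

t=0: 000000000
000000000
000000000
0000v0000
000000000
000000000
000000000
t=1: 000000000
000000000
000000000
000<10000
000000000
000000000
000000000
t=2: 000000000
000000000
000^00000
000110000
000000000
000000000
000000000
t=3: 000000000
000000000
0001>0000
000110000
000000000
000000000
000000000
t=4: 000000000
000000000
000110000
0001v0000
000000000
000000000
000000000
t=5: 000000000
000000000
000110000
00010>000
000000000
000000000
000000000
t=6: 000000000
000000000
000110000
000101000
00000v000
000000000
000000000
t=7: 000000000
000000000
000110000
000101000
0000<1000
000000000
000000000
t=8: 000000000
000000000
000110000
0001^1000
000011000
000000000
000000000
t=9: 000000000
000000000
000110000
00011>000
000011000
000000000
000000000
t=10: 000000000
000000000
00011^000
000110000
000011000
000000000
000000000
t=11: 000000000
000000000
000111>00
000110000
000011000
000000000
000000000
t=12: 000000000
000000000
000111100
000110v00
000011000
000000000
000000000
t=13: 000000000
000000000
000111100
00011<100
000011000
000000000
000000000
t=14: 000000000
000000000
00011^100
000111100
000011000
000000000
000000000
t=15: 000000000
000000000
0001<0100
000111100
000011000
000000000
000000000
t=16: 000000000
000000000
000100100
0001v1100
000011000
000000000
000000000
t=17: 000000000
000000000
000100100
00010>100
000011000
000000000
000000000
t=18: 000000000
000000000
00010^100
000100100
000011000
000000000
000000000
t=19: 000000000
000000000
000101>00
000100100
000011000
000000000
000000000
t=20: 000000000
000000^00
000101000
000100100
000011000
000000000
000000000
t=21: 000000000
0000001>0
000101000
000100100
000011000
000000000
000000000
t=22: 000000000
000000110
0001010v0
000100100
000011000
000000000
000000000
t=23: 000000000
000000110
000101<10
000100100
000011000
000000000
000000000
t=24: 000000000
000000^10
000101110
000100100
000011000
000000000
000000000
t=25: 000000000
00000<010
000101110
000100100
000011000
000000000
000000000
t=26: 00000^000
000001010
000101110
000100100
000011000
000000000
000000000
t=27: 000001>00
000001010
000101110
000100100
000011000
000000000
000000000
t=28: 000001100
000001v10
000101110
000100100
000011000
000000000
000000000
t=29: 000001100
00000<110
000101110
000100100
000011000
000000000
000000000

1,5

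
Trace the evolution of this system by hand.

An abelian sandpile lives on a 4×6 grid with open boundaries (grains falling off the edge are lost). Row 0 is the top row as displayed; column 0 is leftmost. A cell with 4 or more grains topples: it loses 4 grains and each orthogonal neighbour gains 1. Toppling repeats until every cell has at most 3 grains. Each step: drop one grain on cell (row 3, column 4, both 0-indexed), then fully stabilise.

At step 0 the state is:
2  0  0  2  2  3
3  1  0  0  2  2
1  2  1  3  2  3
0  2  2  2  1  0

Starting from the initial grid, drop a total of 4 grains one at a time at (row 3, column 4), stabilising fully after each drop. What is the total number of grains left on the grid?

39

k=0  2  0  0  2  2  3
3  1  0  0  2  2
1  2  1  3  2  3
0  2  2  2  1  0
k=1  2  0  0  2  2  3
3  1  0  0  2  2
1  2  1  3  2  3
0  2  2  2  2  0
k=2  2  0  0  2  2  3
3  1  0  0  2  2
1  2  1  3  2  3
0  2  2  2  3  0
k=3  2  0  0  2  2  3
3  1  0  0  2  2
1  2  1  3  3  3
0  2  2  3  0  1
k=4  2  0  0  2  2  3
3  1  0  0  2  2
1  2  1  3  3  3
0  2  2  3  1  1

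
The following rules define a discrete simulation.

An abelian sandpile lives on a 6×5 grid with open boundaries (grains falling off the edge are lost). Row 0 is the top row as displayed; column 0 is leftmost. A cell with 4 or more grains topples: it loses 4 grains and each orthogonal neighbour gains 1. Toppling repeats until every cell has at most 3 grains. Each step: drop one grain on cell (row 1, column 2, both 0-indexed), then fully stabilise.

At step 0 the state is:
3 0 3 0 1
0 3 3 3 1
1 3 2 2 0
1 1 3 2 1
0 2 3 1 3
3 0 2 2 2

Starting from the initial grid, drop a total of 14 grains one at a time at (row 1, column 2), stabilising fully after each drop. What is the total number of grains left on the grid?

step 0: 3 0 3 0 1
0 3 3 3 1
1 3 2 2 0
1 1 3 2 1
0 2 3 1 3
3 0 2 2 2
step 1: 3 2 1 2 1
1 2 0 2 2
2 1 3 1 1
1 3 2 0 2
0 3 0 3 3
3 0 3 2 2
step 2: 3 2 1 2 1
1 2 1 2 2
2 1 3 1 1
1 3 2 0 2
0 3 0 3 3
3 0 3 2 2
step 3: 3 2 1 2 1
1 2 2 2 2
2 1 3 1 1
1 3 2 0 2
0 3 0 3 3
3 0 3 2 2
step 4: 3 2 1 2 1
1 2 3 2 2
2 1 3 1 1
1 3 2 0 2
0 3 0 3 3
3 0 3 2 2
step 5: 3 2 2 2 1
1 3 1 3 2
2 2 0 2 1
1 3 3 0 2
0 3 0 3 3
3 0 3 2 2
step 6: 3 2 2 2 1
1 3 2 3 2
2 2 0 2 1
1 3 3 0 2
0 3 0 3 3
3 0 3 2 2
step 7: 3 2 2 2 1
1 3 3 3 2
2 2 0 2 1
1 3 3 0 2
0 3 0 3 3
3 0 3 2 2
step 8: 3 3 3 3 1
2 0 2 0 3
2 3 1 3 1
1 3 3 0 2
0 3 0 3 3
3 0 3 2 2
step 9: 3 3 3 3 1
2 0 3 0 3
2 3 1 3 1
1 3 3 0 2
0 3 0 3 3
3 0 3 2 2
step 10: 0 1 2 0 2
3 2 1 2 3
2 3 2 3 1
1 3 3 0 2
0 3 0 3 3
3 0 3 2 2
step 11: 0 1 2 0 2
3 2 2 2 3
2 3 2 3 1
1 3 3 0 2
0 3 0 3 3
3 0 3 2 2
step 12: 0 1 2 0 2
3 2 3 2 3
2 3 2 3 1
1 3 3 0 2
0 3 0 3 3
3 0 3 2 2
step 13: 0 1 3 0 2
3 3 0 3 3
2 3 3 3 1
1 3 3 0 2
0 3 0 3 3
3 0 3 2 2
step 14: 0 1 3 0 2
3 3 1 3 3
2 3 3 3 1
1 3 3 0 2
0 3 0 3 3
3 0 3 2 2

59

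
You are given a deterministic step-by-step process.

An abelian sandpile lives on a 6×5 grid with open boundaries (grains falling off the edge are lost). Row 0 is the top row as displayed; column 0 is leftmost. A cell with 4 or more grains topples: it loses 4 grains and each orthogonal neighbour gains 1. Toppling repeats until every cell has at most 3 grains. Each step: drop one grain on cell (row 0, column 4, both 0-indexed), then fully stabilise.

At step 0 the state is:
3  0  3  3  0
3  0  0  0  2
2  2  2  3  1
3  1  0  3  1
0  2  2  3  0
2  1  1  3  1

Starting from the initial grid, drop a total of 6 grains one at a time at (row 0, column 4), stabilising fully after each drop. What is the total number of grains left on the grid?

0) 3  0  3  3  0
3  0  0  0  2
2  2  2  3  1
3  1  0  3  1
0  2  2  3  0
2  1  1  3  1
1) 3  0  3  3  1
3  0  0  0  2
2  2  2  3  1
3  1  0  3  1
0  2  2  3  0
2  1  1  3  1
2) 3  0  3  3  2
3  0  0  0  2
2  2  2  3  1
3  1  0  3  1
0  2  2  3  0
2  1  1  3  1
3) 3  0  3  3  3
3  0  0  0  2
2  2  2  3  1
3  1  0  3  1
0  2  2  3  0
2  1  1  3  1
4) 3  1  0  1  1
3  0  1  1  3
2  2  2  3  1
3  1  0  3  1
0  2  2  3  0
2  1  1  3  1
5) 3  1  0  1  2
3  0  1  1  3
2  2  2  3  1
3  1  0  3  1
0  2  2  3  0
2  1  1  3  1
6) 3  1  0  1  3
3  0  1  1  3
2  2  2  3  1
3  1  0  3  1
0  2  2  3  0
2  1  1  3  1

49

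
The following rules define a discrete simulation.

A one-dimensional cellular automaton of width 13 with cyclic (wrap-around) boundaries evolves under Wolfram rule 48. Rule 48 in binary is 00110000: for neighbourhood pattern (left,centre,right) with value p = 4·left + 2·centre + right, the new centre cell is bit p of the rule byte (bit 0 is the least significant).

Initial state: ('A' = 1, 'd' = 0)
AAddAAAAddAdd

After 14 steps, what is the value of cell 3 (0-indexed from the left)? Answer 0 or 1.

0

[0] AAddAAAAddAdd
[1] ddAdddddAddAd
[2] dddAdddddAddA
[3] AdddAdddddAdd
[4] dAdddAdddddAd
[5] ddAdddAdddddA
[6] AddAdddAddddd
[7] dAddAdddAdddd
[8] ddAddAdddAddd
[9] dddAddAdddAdd
[10] ddddAddAdddAd
[11] dddddAddAdddA
[12] AdddddAddAddd
[13] dAdddddAddAdd
[14] ddAdddddAddAd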